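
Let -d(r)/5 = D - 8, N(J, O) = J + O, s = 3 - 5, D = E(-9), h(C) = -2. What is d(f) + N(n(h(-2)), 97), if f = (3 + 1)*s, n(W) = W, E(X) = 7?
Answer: 100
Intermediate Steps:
D = 7
s = -2
f = -8 (f = (3 + 1)*(-2) = 4*(-2) = -8)
d(r) = 5 (d(r) = -5*(7 - 8) = -5*(-1) = 5)
d(f) + N(n(h(-2)), 97) = 5 + (-2 + 97) = 5 + 95 = 100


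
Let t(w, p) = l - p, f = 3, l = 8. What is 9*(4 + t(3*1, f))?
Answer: 81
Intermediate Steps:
t(w, p) = 8 - p
9*(4 + t(3*1, f)) = 9*(4 + (8 - 1*3)) = 9*(4 + (8 - 3)) = 9*(4 + 5) = 9*9 = 81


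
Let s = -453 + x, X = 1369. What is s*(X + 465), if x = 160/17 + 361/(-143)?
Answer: -1988973000/2431 ≈ -8.1817e+5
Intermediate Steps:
x = 16743/2431 (x = 160*(1/17) + 361*(-1/143) = 160/17 - 361/143 = 16743/2431 ≈ 6.8873)
s = -1084500/2431 (s = -453 + 16743/2431 = -1084500/2431 ≈ -446.11)
s*(X + 465) = -1084500*(1369 + 465)/2431 = -1084500/2431*1834 = -1988973000/2431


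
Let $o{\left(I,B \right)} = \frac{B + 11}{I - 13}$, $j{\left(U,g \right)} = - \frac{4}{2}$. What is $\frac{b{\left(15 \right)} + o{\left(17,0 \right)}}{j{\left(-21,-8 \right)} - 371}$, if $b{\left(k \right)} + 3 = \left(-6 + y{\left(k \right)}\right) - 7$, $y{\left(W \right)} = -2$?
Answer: $\frac{61}{1492} \approx 0.040885$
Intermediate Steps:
$j{\left(U,g \right)} = -2$ ($j{\left(U,g \right)} = \left(-4\right) \frac{1}{2} = -2$)
$o{\left(I,B \right)} = \frac{11 + B}{-13 + I}$
$b{\left(k \right)} = -18$ ($b{\left(k \right)} = -3 - 15 = -18$)
$\frac{b{\left(15 \right)} + o{\left(17,0 \right)}}{j{\left(-21,-8 \right)} - 371} = \frac{-18 + \frac{11 + 0}{-13 + 17}}{-2 - 371} = \frac{-18 + \frac{1}{4} \cdot 11}{-373} = \left(-18 + \frac{1}{4} \cdot 11\right) \left(- \frac{1}{373}\right) = \left(-18 + \frac{11}{4}\right) \left(- \frac{1}{373}\right) = \left(- \frac{61}{4}\right) \left(- \frac{1}{373}\right) = \frac{61}{1492}$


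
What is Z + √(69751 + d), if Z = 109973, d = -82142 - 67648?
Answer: 109973 + I*√80039 ≈ 1.0997e+5 + 282.91*I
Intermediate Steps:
d = -149790
Z + √(69751 + d) = 109973 + √(69751 - 149790) = 109973 + √(-80039) = 109973 + I*√80039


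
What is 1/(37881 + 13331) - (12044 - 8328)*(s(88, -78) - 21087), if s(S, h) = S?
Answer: 3996189328209/51212 ≈ 7.8032e+7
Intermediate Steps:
1/(37881 + 13331) - (12044 - 8328)*(s(88, -78) - 21087) = 1/(37881 + 13331) - (12044 - 8328)*(88 - 21087) = 1/51212 - 3716*(-20999) = 1/51212 - 1*(-78032284) = 1/51212 + 78032284 = 3996189328209/51212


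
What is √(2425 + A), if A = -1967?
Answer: √458 ≈ 21.401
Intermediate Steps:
√(2425 + A) = √(2425 - 1967) = √458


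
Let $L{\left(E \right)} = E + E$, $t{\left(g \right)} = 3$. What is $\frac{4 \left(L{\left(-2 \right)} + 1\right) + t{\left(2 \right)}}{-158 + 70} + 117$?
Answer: $\frac{10305}{88} \approx 117.1$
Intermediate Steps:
$L{\left(E \right)} = 2 E$
$\frac{4 \left(L{\left(-2 \right)} + 1\right) + t{\left(2 \right)}}{-158 + 70} + 117 = \frac{4 \left(2 \left(-2\right) + 1\right) + 3}{-158 + 70} + 117 = \frac{4 \left(-4 + 1\right) + 3}{-88} + 117 = \left(4 \left(-3\right) + 3\right) \left(- \frac{1}{88}\right) + 117 = \left(-12 + 3\right) \left(- \frac{1}{88}\right) + 117 = \left(-9\right) \left(- \frac{1}{88}\right) + 117 = \frac{9}{88} + 117 = \frac{10305}{88}$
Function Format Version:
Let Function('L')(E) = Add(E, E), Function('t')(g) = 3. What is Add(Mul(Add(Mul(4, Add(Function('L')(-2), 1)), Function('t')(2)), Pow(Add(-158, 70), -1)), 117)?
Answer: Rational(10305, 88) ≈ 117.10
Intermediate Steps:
Function('L')(E) = Mul(2, E)
Add(Mul(Add(Mul(4, Add(Function('L')(-2), 1)), Function('t')(2)), Pow(Add(-158, 70), -1)), 117) = Add(Mul(Add(Mul(4, Add(Mul(2, -2), 1)), 3), Pow(Add(-158, 70), -1)), 117) = Add(Mul(Add(Mul(4, Add(-4, 1)), 3), Pow(-88, -1)), 117) = Add(Mul(Add(Mul(4, -3), 3), Rational(-1, 88)), 117) = Add(Mul(Add(-12, 3), Rational(-1, 88)), 117) = Add(Mul(-9, Rational(-1, 88)), 117) = Add(Rational(9, 88), 117) = Rational(10305, 88)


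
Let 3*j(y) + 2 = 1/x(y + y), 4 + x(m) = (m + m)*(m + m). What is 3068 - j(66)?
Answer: 213861517/69692 ≈ 3068.7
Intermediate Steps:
x(m) = -4 + 4*m² (x(m) = -4 + (m + m)*(m + m) = -4 + (2*m)*(2*m) = -4 + 4*m²)
j(y) = -⅔ + 1/(3*(-4 + 16*y²)) (j(y) = -⅔ + 1/(3*(-4 + 4*(y + y)²)) = -⅔ + 1/(3*(-4 + 4*(2*y)²)) = -⅔ + 1/(3*(-4 + 4*(4*y²))) = -⅔ + 1/(3*(-4 + 16*y²)))
3068 - j(66) = 3068 - (9 - 32*66²)/(12*(-1 + 4*66²)) = 3068 - (9 - 32*4356)/(12*(-1 + 4*4356)) = 3068 - (9 - 139392)/(12*(-1 + 17424)) = 3068 - (-139383)/(12*17423) = 3068 - 1*(-46461/69692) = 3068 + 46461/69692 = 213861517/69692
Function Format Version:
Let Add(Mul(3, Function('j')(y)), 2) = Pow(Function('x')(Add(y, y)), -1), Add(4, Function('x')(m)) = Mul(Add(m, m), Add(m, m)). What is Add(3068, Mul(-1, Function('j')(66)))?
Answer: Rational(213861517, 69692) ≈ 3068.7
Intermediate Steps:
Function('x')(m) = Add(-4, Mul(4, Pow(m, 2))) (Function('x')(m) = Add(-4, Mul(Add(m, m), Add(m, m))) = Add(-4, Mul(Mul(2, m), Mul(2, m))) = Add(-4, Mul(4, Pow(m, 2))))
Function('j')(y) = Add(Rational(-2, 3), Mul(Rational(1, 3), Pow(Add(-4, Mul(16, Pow(y, 2))), -1))) (Function('j')(y) = Add(Rational(-2, 3), Mul(Rational(1, 3), Pow(Add(-4, Mul(4, Pow(Add(y, y), 2))), -1))) = Add(Rational(-2, 3), Mul(Rational(1, 3), Pow(Add(-4, Mul(4, Pow(Mul(2, y), 2))), -1))) = Add(Rational(-2, 3), Mul(Rational(1, 3), Pow(Add(-4, Mul(4, Mul(4, Pow(y, 2)))), -1))) = Add(Rational(-2, 3), Mul(Rational(1, 3), Pow(Add(-4, Mul(16, Pow(y, 2))), -1))))
Add(3068, Mul(-1, Function('j')(66))) = Add(3068, Mul(-1, Mul(Rational(1, 12), Pow(Add(-1, Mul(4, Pow(66, 2))), -1), Add(9, Mul(-32, Pow(66, 2)))))) = Add(3068, Mul(-1, Mul(Rational(1, 12), Pow(Add(-1, Mul(4, 4356)), -1), Add(9, Mul(-32, 4356))))) = Add(3068, Mul(-1, Mul(Rational(1, 12), Pow(Add(-1, 17424), -1), Add(9, -139392)))) = Add(3068, Mul(-1, Mul(Rational(1, 12), Pow(17423, -1), -139383))) = Add(3068, Mul(-1, Mul(Rational(1, 12), Rational(1, 17423), -139383))) = Add(3068, Mul(-1, Rational(-46461, 69692))) = Add(3068, Rational(46461, 69692)) = Rational(213861517, 69692)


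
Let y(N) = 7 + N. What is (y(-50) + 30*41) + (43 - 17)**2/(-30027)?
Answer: 35641373/30027 ≈ 1187.0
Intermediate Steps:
(y(-50) + 30*41) + (43 - 17)**2/(-30027) = ((7 - 50) + 30*41) + (43 - 17)**2/(-30027) = (-43 + 1230) + 26**2*(-1/30027) = 1187 + 676*(-1/30027) = 1187 - 676/30027 = 35641373/30027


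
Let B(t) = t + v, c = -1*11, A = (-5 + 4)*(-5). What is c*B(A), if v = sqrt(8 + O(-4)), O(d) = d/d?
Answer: -88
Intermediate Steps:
O(d) = 1
v = 3 (v = sqrt(8 + 1) = sqrt(9) = 3)
A = 5 (A = -1*(-5) = 5)
c = -11
B(t) = 3 + t (B(t) = t + 3 = 3 + t)
c*B(A) = -11*(3 + 5) = -11*8 = -88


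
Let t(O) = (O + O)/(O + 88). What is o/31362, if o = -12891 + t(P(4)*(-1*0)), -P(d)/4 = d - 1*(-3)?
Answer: -4297/10454 ≈ -0.41104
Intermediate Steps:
P(d) = -12 - 4*d (P(d) = -4*(d - 1*(-3)) = -4*(d + 3) = -4*(3 + d) = -12 - 4*d)
t(O) = 2*O/(88 + O) (t(O) = (2*O)/(88 + O) = 2*O/(88 + O))
o = -12891 (o = -12891 + 2*((-12 - 4*4)*(-1*0))/(88 + (-12 - 4*4)*(-1*0)) = -12891 + 2*((-12 - 16)*0)/(88 + (-12 - 16)*0) = -12891 + 2*(-28*0)/(88 - 28*0) = -12891 + 2*0/(88 + 0) = -12891 + 2*0/88 = -12891 + 2*0*(1/88) = -12891 + 0 = -12891)
o/31362 = -12891/31362 = -12891*1/31362 = -4297/10454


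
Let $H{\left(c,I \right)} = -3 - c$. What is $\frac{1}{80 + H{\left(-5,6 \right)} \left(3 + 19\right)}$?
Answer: $\frac{1}{124} \approx 0.0080645$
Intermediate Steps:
$\frac{1}{80 + H{\left(-5,6 \right)} \left(3 + 19\right)} = \frac{1}{80 + \left(-3 - -5\right) \left(3 + 19\right)} = \frac{1}{80 + \left(-3 + 5\right) 22} = \frac{1}{80 + 2 \cdot 22} = \frac{1}{80 + 44} = \frac{1}{124}$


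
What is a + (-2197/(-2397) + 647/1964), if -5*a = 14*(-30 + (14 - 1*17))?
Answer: 2204289931/23538540 ≈ 93.646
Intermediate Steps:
a = 462/5 (a = -14*(-30 + (14 - 1*17))/5 = -14*(-30 + (14 - 17))/5 = -14*(-30 - 3)/5 = -14*(-33)/5 = -1/5*(-462) = 462/5 ≈ 92.400)
a + (-2197/(-2397) + 647/1964) = 462/5 + (-2197/(-2397) + 647/1964) = 462/5 + (-2197*(-1/2397) + 647*(1/1964)) = 462/5 + (2197/2397 + 647/1964) = 462/5 + 5865767/4707708 = 2204289931/23538540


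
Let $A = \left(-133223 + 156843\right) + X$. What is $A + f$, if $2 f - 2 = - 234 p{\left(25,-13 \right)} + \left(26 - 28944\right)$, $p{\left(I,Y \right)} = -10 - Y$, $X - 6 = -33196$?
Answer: $-24379$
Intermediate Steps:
$X = -33190$ ($X = 6 - 33196 = -33190$)
$A = -9570$ ($A = \left(-133223 + 156843\right) - 33190 = 23620 - 33190 = -9570$)
$f = -14809$ ($f = 1 + \frac{- 234 \left(-10 - -13\right) + \left(26 - 28944\right)}{2} = 1 + \frac{- 234 \left(-10 + 13\right) + \left(26 - 28944\right)}{2} = 1 + \frac{\left(-234\right) 3 - 28918}{2} = 1 + \frac{-702 - 28918}{2} = 1 + \frac{1}{2} \left(-29620\right) = 1 - 14810 = -14809$)
$A + f = -9570 - 14809 = -24379$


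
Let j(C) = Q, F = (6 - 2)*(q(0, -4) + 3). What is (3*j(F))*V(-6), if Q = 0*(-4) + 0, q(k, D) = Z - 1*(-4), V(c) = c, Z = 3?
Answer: 0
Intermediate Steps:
q(k, D) = 7 (q(k, D) = 3 - 1*(-4) = 3 + 4 = 7)
Q = 0 (Q = 0 + 0 = 0)
F = 40 (F = (6 - 2)*(7 + 3) = 4*10 = 40)
j(C) = 0
(3*j(F))*V(-6) = (3*0)*(-6) = 0*(-6) = 0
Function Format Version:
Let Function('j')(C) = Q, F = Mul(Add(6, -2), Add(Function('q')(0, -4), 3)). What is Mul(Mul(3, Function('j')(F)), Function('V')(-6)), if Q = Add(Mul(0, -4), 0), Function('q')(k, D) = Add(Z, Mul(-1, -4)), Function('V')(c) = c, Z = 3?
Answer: 0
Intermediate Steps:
Function('q')(k, D) = 7 (Function('q')(k, D) = Add(3, Mul(-1, -4)) = Add(3, 4) = 7)
Q = 0 (Q = Add(0, 0) = 0)
F = 40 (F = Mul(Add(6, -2), Add(7, 3)) = Mul(4, 10) = 40)
Function('j')(C) = 0
Mul(Mul(3, Function('j')(F)), Function('V')(-6)) = Mul(Mul(3, 0), -6) = Mul(0, -6) = 0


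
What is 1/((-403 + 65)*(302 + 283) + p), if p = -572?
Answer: -1/198302 ≈ -5.0428e-6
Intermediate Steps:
1/((-403 + 65)*(302 + 283) + p) = 1/((-403 + 65)*(302 + 283) - 572) = 1/(-338*585 - 572) = 1/(-197730 - 572) = 1/(-198302) = -1/198302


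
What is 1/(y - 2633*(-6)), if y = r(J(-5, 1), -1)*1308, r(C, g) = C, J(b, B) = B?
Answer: 1/17106 ≈ 5.8459e-5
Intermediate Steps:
y = 1308 (y = 1*1308 = 1308)
1/(y - 2633*(-6)) = 1/(1308 - 2633*(-6)) = 1/(1308 + 15798) = 1/17106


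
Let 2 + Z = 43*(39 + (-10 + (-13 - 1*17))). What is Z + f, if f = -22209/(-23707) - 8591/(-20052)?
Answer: -20742772675/475372764 ≈ -43.635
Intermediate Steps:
Z = -45 (Z = -2 + 43*(39 + (-10 + (-13 - 1*17))) = -2 + 43*(39 + (-10 + (-13 - 17))) = -2 + 43*(39 + (-10 - 30)) = -2 + 43*(39 - 40) = -2 + 43*(-1) = -2 - 43 = -45)
f = 649001705/475372764 (f = -22209*(-1/23707) - 8591*(-1/20052) = 22209/23707 + 8591/20052 = 649001705/475372764 ≈ 1.3652)
Z + f = -45 + 649001705/475372764 = -20742772675/475372764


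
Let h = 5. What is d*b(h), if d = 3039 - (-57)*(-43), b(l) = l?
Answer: 2940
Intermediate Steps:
d = 588 (d = 3039 - 1*2451 = 3039 - 2451 = 588)
d*b(h) = 588*5 = 2940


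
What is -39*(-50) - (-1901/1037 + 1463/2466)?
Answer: 4989792635/2557242 ≈ 1951.2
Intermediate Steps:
-39*(-50) - (-1901/1037 + 1463/2466) = 1950 - (-1901*1/1037 + 1463*(1/2466)) = 1950 - (-1901/1037 + 1463/2466) = 1950 - 1*(-3170735/2557242) = 1950 + 3170735/2557242 = 4989792635/2557242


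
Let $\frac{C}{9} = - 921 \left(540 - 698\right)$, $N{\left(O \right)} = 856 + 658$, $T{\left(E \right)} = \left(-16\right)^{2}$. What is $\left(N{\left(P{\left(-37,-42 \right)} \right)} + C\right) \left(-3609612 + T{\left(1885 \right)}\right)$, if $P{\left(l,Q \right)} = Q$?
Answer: $-4732500962656$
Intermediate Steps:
$T{\left(E \right)} = 256$
$N{\left(O \right)} = 1514$
$C = 1309662$ ($C = 9 \left(- 921 \left(540 - 698\right)\right) = 9 \left(\left(-921\right) \left(-158\right)\right) = 9 \cdot 145518 = 1309662$)
$\left(N{\left(P{\left(-37,-42 \right)} \right)} + C\right) \left(-3609612 + T{\left(1885 \right)}\right) = \left(1514 + 1309662\right) \left(-3609612 + 256\right) = 1311176 \left(-3609356\right) = -4732500962656$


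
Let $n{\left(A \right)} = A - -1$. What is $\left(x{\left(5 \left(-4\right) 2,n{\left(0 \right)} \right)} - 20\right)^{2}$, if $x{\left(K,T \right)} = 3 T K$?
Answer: $19600$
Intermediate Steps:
$n{\left(A \right)} = 1 + A$ ($n{\left(A \right)} = A + 1 = 1 + A$)
$x{\left(K,T \right)} = 3 K T$
$\left(x{\left(5 \left(-4\right) 2,n{\left(0 \right)} \right)} - 20\right)^{2} = \left(3 \cdot 5 \left(-4\right) 2 \left(1 + 0\right) - 20\right)^{2} = \left(3 \left(\left(-20\right) 2\right) 1 - 20\right)^{2} = \left(3 \left(-40\right) 1 - 20\right)^{2} = \left(-120 - 20\right)^{2} = \left(-140\right)^{2} = 19600$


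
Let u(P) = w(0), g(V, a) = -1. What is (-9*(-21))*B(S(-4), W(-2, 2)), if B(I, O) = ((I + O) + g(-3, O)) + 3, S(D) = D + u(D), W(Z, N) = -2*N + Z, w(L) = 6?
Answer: -378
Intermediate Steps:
u(P) = 6
W(Z, N) = Z - 2*N
S(D) = 6 + D (S(D) = D + 6 = 6 + D)
B(I, O) = 2 + I + O (B(I, O) = ((I + O) - 1) + 3 = (-1 + I + O) + 3 = 2 + I + O)
(-9*(-21))*B(S(-4), W(-2, 2)) = (-9*(-21))*(2 + (6 - 4) + (-2 - 2*2)) = 189*(2 + 2 + (-2 - 4)) = 189*(2 + 2 - 6) = 189*(-2) = -378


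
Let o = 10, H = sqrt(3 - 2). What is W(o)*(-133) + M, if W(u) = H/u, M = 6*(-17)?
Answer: -1153/10 ≈ -115.30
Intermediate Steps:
H = 1 (H = sqrt(1) = 1)
M = -102
W(u) = 1/u
W(o)*(-133) + M = -133/10 - 102 = -1153/10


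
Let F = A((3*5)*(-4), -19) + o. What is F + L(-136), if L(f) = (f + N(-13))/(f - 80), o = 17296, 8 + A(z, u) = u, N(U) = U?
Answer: 3730253/216 ≈ 17270.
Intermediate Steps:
A(z, u) = -8 + u
L(f) = (-13 + f)/(-80 + f) (L(f) = (f - 13)/(f - 80) = (-13 + f)/(-80 + f))
F = 17269 (F = (-8 - 19) + 17296 = -27 + 17296 = 17269)
F + L(-136) = 17269 + (-13 - 136)/(-80 - 136) = 17269 - 149/(-216) = 17269 - 1/216*(-149) = 17269 + 149/216 = 3730253/216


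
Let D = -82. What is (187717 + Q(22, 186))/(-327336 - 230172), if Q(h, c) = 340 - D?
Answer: -8959/26548 ≈ -0.33746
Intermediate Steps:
Q(h, c) = 422 (Q(h, c) = 340 - 1*(-82) = 340 + 82 = 422)
(187717 + Q(22, 186))/(-327336 - 230172) = (187717 + 422)/(-327336 - 230172) = 188139/(-557508) = 188139*(-1/557508) = -8959/26548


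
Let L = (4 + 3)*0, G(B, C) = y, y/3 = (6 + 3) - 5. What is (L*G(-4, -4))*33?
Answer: 0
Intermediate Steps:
y = 12 (y = 3*((6 + 3) - 5) = 3*(9 - 5) = 3*4 = 12)
G(B, C) = 12
L = 0 (L = 7*0 = 0)
(L*G(-4, -4))*33 = (0*12)*33 = 0*33 = 0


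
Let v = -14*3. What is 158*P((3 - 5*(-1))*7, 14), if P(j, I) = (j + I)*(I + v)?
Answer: -309680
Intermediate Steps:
v = -42
P(j, I) = (-42 + I)*(I + j) (P(j, I) = (j + I)*(I - 42) = (I + j)*(-42 + I) = (-42 + I)*(I + j))
158*P((3 - 5*(-1))*7, 14) = 158*(14² - 42*14 - 42*(3 - 5*(-1))*7 + 14*((3 - 5*(-1))*7)) = 158*(196 - 588 - 42*(3 + 5)*7 + 14*((3 + 5)*7)) = 158*(196 - 588 - 336*7 + 14*(8*7)) = 158*(196 - 588 - 42*56 + 14*56) = 158*(196 - 588 - 2352 + 784) = 158*(-1960) = -309680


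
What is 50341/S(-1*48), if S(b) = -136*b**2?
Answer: -50341/313344 ≈ -0.16066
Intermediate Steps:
50341/S(-1*48) = 50341/((-136*(-1*48)**2)) = 50341/((-136*(-48)**2)) = 50341/((-136*2304)) = 50341/(-313344) = 50341*(-1/313344) = -50341/313344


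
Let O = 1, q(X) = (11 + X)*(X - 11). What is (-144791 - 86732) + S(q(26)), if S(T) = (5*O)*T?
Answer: -228748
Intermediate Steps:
q(X) = (-11 + X)*(11 + X) (q(X) = (11 + X)*(-11 + X) = (-11 + X)*(11 + X))
S(T) = 5*T (S(T) = (5*1)*T = 5*T)
(-144791 - 86732) + S(q(26)) = (-144791 - 86732) + 5*(-121 + 26**2) = -231523 + 5*(-121 + 676) = -231523 + 5*555 = -231523 + 2775 = -228748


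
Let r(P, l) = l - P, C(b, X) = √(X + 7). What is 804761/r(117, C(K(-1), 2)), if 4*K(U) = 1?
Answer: -804761/114 ≈ -7059.3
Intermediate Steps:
K(U) = ¼ (K(U) = (¼)*1 = ¼)
C(b, X) = √(7 + X)
804761/r(117, C(K(-1), 2)) = 804761/(√(7 + 2) - 1*117) = 804761/(√9 - 117) = 804761/(3 - 117) = 804761/(-114) = 804761*(-1/114) = -804761/114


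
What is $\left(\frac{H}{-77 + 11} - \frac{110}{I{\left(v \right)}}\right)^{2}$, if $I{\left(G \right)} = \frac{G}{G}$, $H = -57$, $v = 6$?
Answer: $\frac{5764801}{484} \approx 11911.0$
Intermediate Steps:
$I{\left(G \right)} = 1$
$\left(\frac{H}{-77 + 11} - \frac{110}{I{\left(v \right)}}\right)^{2} = \left(- \frac{57}{-77 + 11} - \frac{110}{1}\right)^{2} = \left(- \frac{57}{-66} - 110\right)^{2} = \left(\left(-57\right) \left(- \frac{1}{66}\right) - 110\right)^{2} = \left(\frac{19}{22} - 110\right)^{2} = \left(- \frac{2401}{22}\right)^{2} = \frac{5764801}{484}$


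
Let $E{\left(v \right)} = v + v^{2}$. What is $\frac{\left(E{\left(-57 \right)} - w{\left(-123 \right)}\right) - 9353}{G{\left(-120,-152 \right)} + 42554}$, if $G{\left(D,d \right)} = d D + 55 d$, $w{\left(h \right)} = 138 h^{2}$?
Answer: $- \frac{2093963}{52434} \approx -39.935$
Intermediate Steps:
$G{\left(D,d \right)} = 55 d + D d$ ($G{\left(D,d \right)} = D d + 55 d = 55 d + D d$)
$\frac{\left(E{\left(-57 \right)} - w{\left(-123 \right)}\right) - 9353}{G{\left(-120,-152 \right)} + 42554} = \frac{\left(- 57 \left(1 - 57\right) - 138 \left(-123\right)^{2}\right) - 9353}{- 152 \left(55 - 120\right) + 42554} = \frac{\left(\left(-57\right) \left(-56\right) - 138 \cdot 15129\right) - 9353}{\left(-152\right) \left(-65\right) + 42554} = \frac{\left(3192 - 2087802\right) - 9353}{9880 + 42554} = \frac{\left(3192 - 2087802\right) - 9353}{52434} = \left(-2084610 - 9353\right) \frac{1}{52434} = \left(-2093963\right) \frac{1}{52434} = - \frac{2093963}{52434}$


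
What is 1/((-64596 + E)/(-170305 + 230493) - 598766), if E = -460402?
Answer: -30094/18019526503 ≈ -1.6701e-6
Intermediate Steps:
1/((-64596 + E)/(-170305 + 230493) - 598766) = 1/((-64596 - 460402)/(-170305 + 230493) - 598766) = 1/(-524998/60188 - 598766) = 1/(-524998*1/60188 - 598766) = 1/(-262499/30094 - 598766) = 1/(-18019526503/30094) = -30094/18019526503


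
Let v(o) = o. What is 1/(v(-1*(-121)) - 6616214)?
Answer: -1/6616093 ≈ -1.5115e-7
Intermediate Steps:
1/(v(-1*(-121)) - 6616214) = 1/(-1*(-121) - 6616214) = 1/(121 - 6616214) = 1/(-6616093) = -1/6616093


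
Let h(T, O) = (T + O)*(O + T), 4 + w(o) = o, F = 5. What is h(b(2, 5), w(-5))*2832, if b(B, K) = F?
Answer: 45312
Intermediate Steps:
w(o) = -4 + o
b(B, K) = 5
h(T, O) = (O + T)² (h(T, O) = (O + T)*(O + T) = (O + T)²)
h(b(2, 5), w(-5))*2832 = ((-4 - 5) + 5)²*2832 = (-9 + 5)²*2832 = (-4)²*2832 = 16*2832 = 45312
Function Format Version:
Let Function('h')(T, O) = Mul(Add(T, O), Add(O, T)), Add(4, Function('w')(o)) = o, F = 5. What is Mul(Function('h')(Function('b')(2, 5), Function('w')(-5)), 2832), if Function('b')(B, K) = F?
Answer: 45312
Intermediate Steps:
Function('w')(o) = Add(-4, o)
Function('b')(B, K) = 5
Function('h')(T, O) = Pow(Add(O, T), 2) (Function('h')(T, O) = Mul(Add(O, T), Add(O, T)) = Pow(Add(O, T), 2))
Mul(Function('h')(Function('b')(2, 5), Function('w')(-5)), 2832) = Mul(Pow(Add(Add(-4, -5), 5), 2), 2832) = Mul(Pow(Add(-9, 5), 2), 2832) = Mul(Pow(-4, 2), 2832) = Mul(16, 2832) = 45312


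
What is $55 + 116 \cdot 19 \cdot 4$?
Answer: $8871$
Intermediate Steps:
$55 + 116 \cdot 19 \cdot 4 = 55 + 116 \cdot 76 = 55 + 8816 = 8871$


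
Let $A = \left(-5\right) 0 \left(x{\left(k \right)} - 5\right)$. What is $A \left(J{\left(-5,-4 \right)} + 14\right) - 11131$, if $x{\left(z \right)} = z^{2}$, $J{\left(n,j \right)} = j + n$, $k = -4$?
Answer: $-11131$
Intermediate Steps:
$A = 0$ ($A = \left(-5\right) 0 \left(\left(-4\right)^{2} - 5\right) = 0 \left(16 - 5\right) = 0 \cdot 11 = 0$)
$A \left(J{\left(-5,-4 \right)} + 14\right) - 11131 = 0 \left(\left(-4 - 5\right) + 14\right) - 11131 = 0 \left(-9 + 14\right) - 11131 = 0 \cdot 5 - 11131 = 0 - 11131 = -11131$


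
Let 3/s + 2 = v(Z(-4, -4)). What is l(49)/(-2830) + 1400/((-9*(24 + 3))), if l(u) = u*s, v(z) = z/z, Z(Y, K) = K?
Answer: -3926279/687690 ≈ -5.7094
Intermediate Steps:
v(z) = 1
s = -3 (s = 3/(-2 + 1) = 3/(-1) = 3*(-1) = -3)
l(u) = -3*u (l(u) = u*(-3) = -3*u)
l(49)/(-2830) + 1400/((-9*(24 + 3))) = -3*49/(-2830) + 1400/((-9*(24 + 3))) = -147*(-1/2830) + 1400/((-9*27)) = 147/2830 + 1400/(-243) = 147/2830 + 1400*(-1/243) = 147/2830 - 1400/243 = -3926279/687690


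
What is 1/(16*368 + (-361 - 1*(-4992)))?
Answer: 1/10519 ≈ 9.5066e-5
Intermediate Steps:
1/(16*368 + (-361 - 1*(-4992))) = 1/(5888 + (-361 + 4992)) = 1/(5888 + 4631) = 1/10519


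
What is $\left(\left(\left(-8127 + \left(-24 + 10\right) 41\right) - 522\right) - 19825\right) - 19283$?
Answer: $-48331$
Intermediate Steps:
$\left(\left(\left(-8127 + \left(-24 + 10\right) 41\right) - 522\right) - 19825\right) - 19283 = \left(\left(\left(-8127 - 574\right) - 522\right) - 19825\right) - 19283 = \left(\left(-8701 - 522\right) - 19825\right) - 19283 = \left(-9223 - 19825\right) - 19283 = -29048 - 19283 = -48331$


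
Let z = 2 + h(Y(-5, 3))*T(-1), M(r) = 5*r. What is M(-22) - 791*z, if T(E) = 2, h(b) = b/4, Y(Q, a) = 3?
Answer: -5757/2 ≈ -2878.5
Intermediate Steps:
h(b) = b/4 (h(b) = b*(¼) = b/4)
z = 7/2 (z = 2 + ((¼)*3)*2 = 2 + (¾)*2 = 2 + 3/2 = 7/2 ≈ 3.5000)
M(-22) - 791*z = 5*(-22) - 791*7/2 = -110 - 5537/2 = -5757/2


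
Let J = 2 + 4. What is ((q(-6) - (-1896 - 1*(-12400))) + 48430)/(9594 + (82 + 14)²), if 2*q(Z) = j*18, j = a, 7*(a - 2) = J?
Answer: 14759/7315 ≈ 2.0176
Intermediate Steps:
J = 6
a = 20/7 (a = 2 + (⅐)*6 = 2 + 6/7 = 20/7 ≈ 2.8571)
j = 20/7 ≈ 2.8571
q(Z) = 180/7 (q(Z) = ((20/7)*18)/2 = (½)*(360/7) = 180/7)
((q(-6) - (-1896 - 1*(-12400))) + 48430)/(9594 + (82 + 14)²) = ((180/7 - (-1896 - 1*(-12400))) + 48430)/(9594 + (82 + 14)²) = ((180/7 - (-1896 + 12400)) + 48430)/(9594 + 96²) = ((180/7 - 1*10504) + 48430)/(9594 + 9216) = ((180/7 - 10504) + 48430)/18810 = (-73348/7 + 48430)*(1/18810) = (265662/7)*(1/18810) = 14759/7315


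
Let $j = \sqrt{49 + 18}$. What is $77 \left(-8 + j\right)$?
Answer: $-616 + 77 \sqrt{67} \approx 14.272$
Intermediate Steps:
$j = \sqrt{67} \approx 8.1853$
$77 \left(-8 + j\right) = 77 \left(-8 + \sqrt{67}\right) = -616 + 77 \sqrt{67}$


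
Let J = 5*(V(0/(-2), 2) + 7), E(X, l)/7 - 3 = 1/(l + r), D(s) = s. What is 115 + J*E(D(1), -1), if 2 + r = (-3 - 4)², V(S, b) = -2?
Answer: 29615/46 ≈ 643.80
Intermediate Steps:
r = 47 (r = -2 + (-3 - 4)² = -2 + (-7)² = -2 + 49 = 47)
E(X, l) = 21 + 7/(47 + l) (E(X, l) = 21 + 7/(l + 47) = 21 + 7/(47 + l))
J = 25 (J = 5*(-2 + 7) = 5*5 = 25)
115 + J*E(D(1), -1) = 115 + 25*(7*(142 + 3*(-1))/(47 - 1)) = 115 + 25*(7*(142 - 3)/46) = 115 + 25*(7*(1/46)*139) = 115 + 25*(973/46) = 115 + 24325/46 = 29615/46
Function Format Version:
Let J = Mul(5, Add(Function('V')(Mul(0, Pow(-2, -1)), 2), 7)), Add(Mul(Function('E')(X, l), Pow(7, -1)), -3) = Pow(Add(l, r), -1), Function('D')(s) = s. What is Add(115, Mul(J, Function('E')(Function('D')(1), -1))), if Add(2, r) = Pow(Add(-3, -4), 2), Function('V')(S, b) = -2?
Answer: Rational(29615, 46) ≈ 643.80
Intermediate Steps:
r = 47 (r = Add(-2, Pow(Add(-3, -4), 2)) = Add(-2, Pow(-7, 2)) = Add(-2, 49) = 47)
Function('E')(X, l) = Add(21, Mul(7, Pow(Add(47, l), -1))) (Function('E')(X, l) = Add(21, Mul(7, Pow(Add(l, 47), -1))) = Add(21, Mul(7, Pow(Add(47, l), -1))))
J = 25 (J = Mul(5, Add(-2, 7)) = Mul(5, 5) = 25)
Add(115, Mul(J, Function('E')(Function('D')(1), -1))) = Add(115, Mul(25, Mul(7, Pow(Add(47, -1), -1), Add(142, Mul(3, -1))))) = Add(115, Mul(25, Mul(7, Pow(46, -1), Add(142, -3)))) = Add(115, Mul(25, Mul(7, Rational(1, 46), 139))) = Add(115, Mul(25, Rational(973, 46))) = Add(115, Rational(24325, 46)) = Rational(29615, 46)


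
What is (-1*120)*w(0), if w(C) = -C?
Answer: 0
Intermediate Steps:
(-1*120)*w(0) = (-1*120)*(-1*0) = -120*0 = 0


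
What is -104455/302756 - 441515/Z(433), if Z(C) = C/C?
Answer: -133671419795/302756 ≈ -4.4152e+5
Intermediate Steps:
Z(C) = 1
-104455/302756 - 441515/Z(433) = -104455/302756 - 441515/1 = -104455*1/302756 - 441515*1 = -104455/302756 - 441515 = -133671419795/302756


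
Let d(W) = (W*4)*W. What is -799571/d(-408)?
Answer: -799571/665856 ≈ -1.2008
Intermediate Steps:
d(W) = 4*W² (d(W) = (4*W)*W = 4*W²)
-799571/d(-408) = -799571/(4*(-408)²) = -799571/(4*166464) = -799571/665856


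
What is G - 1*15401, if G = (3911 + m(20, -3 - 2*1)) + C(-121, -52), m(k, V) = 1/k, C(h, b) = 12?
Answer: -229559/20 ≈ -11478.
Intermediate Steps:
G = 78461/20 (G = (3911 + 1/20) + 12 = 78221/20 + 12 = 78461/20 ≈ 3923.1)
G - 1*15401 = 78461/20 - 1*15401 = 78461/20 - 15401 = -229559/20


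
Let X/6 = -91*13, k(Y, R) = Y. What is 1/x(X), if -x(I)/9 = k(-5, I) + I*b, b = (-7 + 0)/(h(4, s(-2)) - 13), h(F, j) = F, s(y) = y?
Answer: 1/49731 ≈ 2.0108e-5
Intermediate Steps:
b = 7/9 (b = (-7 + 0)/(4 - 13) = -7/(-9) = -7*(-⅑) = 7/9 ≈ 0.77778)
X = -7098 (X = 6*(-91*13) = 6*(-1183) = -7098)
x(I) = 45 - 7*I (x(I) = -9*(-5 + I*(7/9)) = -9*(-5 + 7*I/9) = 45 - 7*I)
1/x(X) = 1/(45 - 7*(-7098)) = 1/(45 + 49686) = 1/49731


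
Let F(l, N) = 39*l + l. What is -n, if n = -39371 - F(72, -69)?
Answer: 42251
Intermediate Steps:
F(l, N) = 40*l
n = -42251 (n = -39371 - 40*72 = -39371 - 1*2880 = -39371 - 2880 = -42251)
-n = -1*(-42251) = 42251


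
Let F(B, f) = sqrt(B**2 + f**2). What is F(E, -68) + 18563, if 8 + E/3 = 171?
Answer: 18563 + 41*sqrt(145) ≈ 19057.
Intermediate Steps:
E = 489 (E = -24 + 3*171 = -24 + 513 = 489)
F(E, -68) + 18563 = sqrt(489**2 + (-68)**2) + 18563 = sqrt(239121 + 4624) + 18563 = sqrt(243745) + 18563 = 41*sqrt(145) + 18563 = 18563 + 41*sqrt(145)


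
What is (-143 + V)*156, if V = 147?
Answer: 624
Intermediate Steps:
(-143 + V)*156 = (-143 + 147)*156 = 4*156 = 624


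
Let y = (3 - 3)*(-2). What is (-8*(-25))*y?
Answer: 0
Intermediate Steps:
y = 0 (y = 0*(-2) = 0)
(-8*(-25))*y = -8*(-25)*0 = 200*0 = 0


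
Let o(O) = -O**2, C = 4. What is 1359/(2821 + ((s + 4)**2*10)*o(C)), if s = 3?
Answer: -453/1673 ≈ -0.27077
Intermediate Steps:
1359/(2821 + ((s + 4)**2*10)*o(C)) = 1359/(2821 + ((3 + 4)**2*10)*(-1*4**2)) = 1359/(2821 + (7**2*10)*(-1*16)) = 1359/(2821 + (49*10)*(-16)) = 1359/(2821 + 490*(-16)) = 1359/(2821 - 7840) = 1359/(-5019) = -1/5019*1359 = -453/1673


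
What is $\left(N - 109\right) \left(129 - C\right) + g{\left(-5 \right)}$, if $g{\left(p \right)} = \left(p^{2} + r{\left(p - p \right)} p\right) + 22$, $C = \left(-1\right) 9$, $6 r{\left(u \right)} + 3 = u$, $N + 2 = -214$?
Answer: $- \frac{89601}{2} \approx -44801.0$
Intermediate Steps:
$N = -216$ ($N = -2 - 214 = -216$)
$r{\left(u \right)} = - \frac{1}{2} + \frac{u}{6}$
$C = -9$
$g{\left(p \right)} = 22 + p^{2} - \frac{p}{2}$ ($g{\left(p \right)} = \left(p^{2} + \left(- \frac{1}{2} + \frac{p - p}{6}\right) p\right) + 22 = \left(p^{2} + \left(- \frac{1}{2} + \frac{1}{6} \cdot 0\right) p\right) + 22 = \left(p^{2} + \left(- \frac{1}{2} + 0\right) p\right) + 22 = \left(p^{2} - \frac{p}{2}\right) + 22 = 22 + p^{2} - \frac{p}{2}$)
$\left(N - 109\right) \left(129 - C\right) + g{\left(-5 \right)} = \left(-216 - 109\right) \left(129 - -9\right) + \left(22 + \left(-5\right)^{2} - - \frac{5}{2}\right) = - 325 \left(129 + 9\right) + \left(22 + 25 + \frac{5}{2}\right) = \left(-325\right) 138 + \frac{99}{2} = -44850 + \frac{99}{2} = - \frac{89601}{2}$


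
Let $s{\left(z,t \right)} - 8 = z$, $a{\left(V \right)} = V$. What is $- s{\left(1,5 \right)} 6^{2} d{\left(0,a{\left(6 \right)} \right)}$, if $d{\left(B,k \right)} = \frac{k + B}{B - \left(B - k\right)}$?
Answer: $-324$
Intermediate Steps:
$s{\left(z,t \right)} = 8 + z$
$d{\left(B,k \right)} = \frac{B + k}{k}$
$- s{\left(1,5 \right)} 6^{2} d{\left(0,a{\left(6 \right)} \right)} = - \left(8 + 1\right) 6^{2} \frac{0 + 6}{6} = - 9 \cdot 36 \cdot \frac{1}{6} \cdot 6 = - 324 \cdot 1 = \left(-1\right) 324 = -324$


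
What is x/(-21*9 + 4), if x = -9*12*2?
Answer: 216/185 ≈ 1.1676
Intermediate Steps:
x = -216 (x = -108*2 = -216)
x/(-21*9 + 4) = -216/(-21*9 + 4) = -216/(-189 + 4) = -216/(-185) = -216*(-1/185) = 216/185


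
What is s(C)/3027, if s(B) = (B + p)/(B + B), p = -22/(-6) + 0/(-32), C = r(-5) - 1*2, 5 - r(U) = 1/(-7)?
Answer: 13/36324 ≈ 0.00035789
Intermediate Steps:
r(U) = 36/7 (r(U) = 5 - 1/(-7) = 5 - 1*(-⅐) = 5 + ⅐ = 36/7)
C = 22/7 (C = 36/7 - 1*2 = 36/7 - 2 = 22/7 ≈ 3.1429)
p = 11/3 (p = -22*(-⅙) + 0*(-1/32) = 11/3 + 0 = 11/3 ≈ 3.6667)
s(B) = (11/3 + B)/(2*B) (s(B) = (B + 11/3)/(B + B) = (11/3 + B)/((2*B)) = (11/3 + B)*(1/(2*B)) = (11/3 + B)/(2*B))
s(C)/3027 = ((11 + 3*(22/7))/(6*(22/7)))/3027 = ((⅙)*(7/22)*(11 + 66/7))*(1/3027) = ((⅙)*(7/22)*(143/7))*(1/3027) = (13/12)*(1/3027) = 13/36324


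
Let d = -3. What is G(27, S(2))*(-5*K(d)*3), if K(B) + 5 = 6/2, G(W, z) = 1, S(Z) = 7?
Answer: 30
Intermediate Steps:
K(B) = -2 (K(B) = -5 + 6/2 = -5 + 6*(½) = -5 + 3 = -2)
G(27, S(2))*(-5*K(d)*3) = 1*(-(-10)*3) = 1*(-5*(-6)) = 1*30 = 30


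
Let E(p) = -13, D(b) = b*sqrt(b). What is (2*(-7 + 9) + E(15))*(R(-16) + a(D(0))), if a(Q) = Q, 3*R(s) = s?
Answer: 48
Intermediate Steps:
D(b) = b**(3/2)
R(s) = s/3
(2*(-7 + 9) + E(15))*(R(-16) + a(D(0))) = (2*(-7 + 9) - 13)*((1/3)*(-16) + 0**(3/2)) = (2*2 - 13)*(-16/3 + 0) = (4 - 13)*(-16/3) = -9*(-16/3) = 48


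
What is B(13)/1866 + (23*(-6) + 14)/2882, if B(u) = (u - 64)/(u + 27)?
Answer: -1567057/35852080 ≈ -0.043709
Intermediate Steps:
B(u) = (-64 + u)/(27 + u)
B(13)/1866 + (23*(-6) + 14)/2882 = ((-64 + 13)/(27 + 13))/1866 + (23*(-6) + 14)/2882 = (-51/40)*(1/1866) + (-138 + 14)*(1/2882) = ((1/40)*(-51))*(1/1866) - 124*1/2882 = -51/40*1/1866 - 62/1441 = -17/24880 - 62/1441 = -1567057/35852080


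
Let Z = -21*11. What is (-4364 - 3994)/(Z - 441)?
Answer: 199/16 ≈ 12.438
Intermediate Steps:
Z = -231
(-4364 - 3994)/(Z - 441) = (-4364 - 3994)/(-231 - 441) = -8358/(-672) = -8358*(-1/672) = 199/16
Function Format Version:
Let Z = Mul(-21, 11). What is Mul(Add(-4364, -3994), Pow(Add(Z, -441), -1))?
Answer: Rational(199, 16) ≈ 12.438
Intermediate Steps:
Z = -231
Mul(Add(-4364, -3994), Pow(Add(Z, -441), -1)) = Mul(Add(-4364, -3994), Pow(Add(-231, -441), -1)) = Mul(-8358, Pow(-672, -1)) = Mul(-8358, Rational(-1, 672)) = Rational(199, 16)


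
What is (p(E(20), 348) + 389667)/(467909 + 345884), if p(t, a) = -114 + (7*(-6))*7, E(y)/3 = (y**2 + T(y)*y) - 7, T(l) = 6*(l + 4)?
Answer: 389259/813793 ≈ 0.47833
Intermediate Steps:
T(l) = 24 + 6*l (T(l) = 6*(4 + l) = 24 + 6*l)
E(y) = -21 + 3*y**2 + 3*y*(24 + 6*y) (E(y) = 3*((y**2 + (24 + 6*y)*y) - 7) = 3*((y**2 + y*(24 + 6*y)) - 7) = 3*(-7 + y**2 + y*(24 + 6*y)) = -21 + 3*y**2 + 3*y*(24 + 6*y))
p(t, a) = -408 (p(t, a) = -114 - 42*7 = -114 - 294 = -408)
(p(E(20), 348) + 389667)/(467909 + 345884) = (-408 + 389667)/(467909 + 345884) = 389259/813793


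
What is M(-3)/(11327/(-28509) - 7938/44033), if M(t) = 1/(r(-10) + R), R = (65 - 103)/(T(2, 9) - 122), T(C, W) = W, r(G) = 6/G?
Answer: 709265290305/108034868717 ≈ 6.5652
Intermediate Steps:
R = 38/113 (R = (65 - 103)/(9 - 122) = -38/(-113) = -38*(-1/113) = 38/113 ≈ 0.33628)
M(t) = -565/149 (M(t) = 1/(6/(-10) + 38/113) = 1/(6*(-⅒) + 38/113) = 1/(-⅗ + 38/113) = 1/(-149/565) = -565/149)
M(-3)/(11327/(-28509) - 7938/44033) = -565/(149*(11327/(-28509) - 7938/44033)) = -565/(149*(11327*(-1/28509) - 7938*1/44033)) = -565/(149*(-11327/28509 - 7938/44033)) = -565/(149*(-725066233/1255336797)) = -565/149*(-1255336797/725066233) = 709265290305/108034868717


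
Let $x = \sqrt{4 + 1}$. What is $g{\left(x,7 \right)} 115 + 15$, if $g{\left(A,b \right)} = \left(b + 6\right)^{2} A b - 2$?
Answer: $-215 + 136045 \sqrt{5} \approx 3.0399 \cdot 10^{5}$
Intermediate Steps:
$x = \sqrt{5} \approx 2.2361$
$g{\left(A,b \right)} = -2 + A b \left(6 + b\right)^{2}$ ($g{\left(A,b \right)} = \left(6 + b\right)^{2} A b - 2 = A \left(6 + b\right)^{2} b - 2 = A b \left(6 + b\right)^{2} - 2 = -2 + A b \left(6 + b\right)^{2}$)
$g{\left(x,7 \right)} 115 + 15 = \left(-2 + \sqrt{5} \cdot 7 \left(6 + 7\right)^{2}\right) 115 + 15 = \left(-2 + \sqrt{5} \cdot 7 \cdot 13^{2}\right) 115 + 15 = \left(-2 + \sqrt{5} \cdot 7 \cdot 169\right) 115 + 15 = \left(-2 + 1183 \sqrt{5}\right) 115 + 15 = \left(-230 + 136045 \sqrt{5}\right) + 15 = -215 + 136045 \sqrt{5}$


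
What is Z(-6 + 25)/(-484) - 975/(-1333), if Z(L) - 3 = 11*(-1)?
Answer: 120641/161293 ≈ 0.74796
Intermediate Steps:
Z(L) = -8 (Z(L) = 3 + 11*(-1) = 3 - 11 = -8)
Z(-6 + 25)/(-484) - 975/(-1333) = -8/(-484) - 975/(-1333) = -8*(-1/484) - 975*(-1/1333) = 2/121 + 975/1333 = 120641/161293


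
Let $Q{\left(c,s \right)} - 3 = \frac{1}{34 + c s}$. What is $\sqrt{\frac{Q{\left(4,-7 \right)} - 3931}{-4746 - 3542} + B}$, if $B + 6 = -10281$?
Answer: $\frac{i \sqrt{397457542713}}{6216} \approx 101.42 i$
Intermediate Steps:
$Q{\left(c,s \right)} = 3 + \frac{1}{34 + c s}$
$B = -10287$ ($B = -6 - 10281 = -10287$)
$\sqrt{\frac{Q{\left(4,-7 \right)} - 3931}{-4746 - 3542} + B} = \sqrt{\frac{\frac{103 + 3 \cdot 4 \left(-7\right)}{34 + 4 \left(-7\right)} - 3931}{-4746 - 3542} - 10287} = \sqrt{\frac{\frac{103 - 84}{34 - 28} - 3931}{-8288} - 10287} = \sqrt{\left(\frac{1}{6} \cdot 19 - 3931\right) \left(- \frac{1}{8288}\right) - 10287} = \sqrt{\left(\frac{19}{6} - 3931\right) \left(- \frac{1}{8288}\right) - 10287} = \sqrt{\left(- \frac{23567}{6}\right) \left(- \frac{1}{8288}\right) - 10287} = \sqrt{\frac{23567}{49728} - 10287} = \sqrt{- \frac{511528369}{49728}} = \frac{i \sqrt{397457542713}}{6216}$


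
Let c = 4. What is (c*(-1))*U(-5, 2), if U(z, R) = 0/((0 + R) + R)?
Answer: 0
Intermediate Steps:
U(z, R) = 0 (U(z, R) = 0/(R + R) = 0/((2*R)) = 0*(1/(2*R)) = 0)
(c*(-1))*U(-5, 2) = (4*(-1))*0 = -4*0 = 0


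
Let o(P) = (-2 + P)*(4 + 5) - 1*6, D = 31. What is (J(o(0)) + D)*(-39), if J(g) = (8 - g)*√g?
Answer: -1209 - 2496*I*√6 ≈ -1209.0 - 6113.9*I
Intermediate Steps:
o(P) = -24 + 9*P (o(P) = (-2 + P)*9 - 6 = (-18 + 9*P) - 6 = -24 + 9*P)
J(g) = √g*(8 - g)
(J(o(0)) + D)*(-39) = (√(-24 + 9*0)*(8 - (-24 + 9*0)) + 31)*(-39) = (√(-24 + 0)*(8 - (-24 + 0)) + 31)*(-39) = (√(-24)*(8 - 1*(-24)) + 31)*(-39) = ((2*I*√6)*(8 + 24) + 31)*(-39) = ((2*I*√6)*32 + 31)*(-39) = (64*I*√6 + 31)*(-39) = (31 + 64*I*√6)*(-39) = -1209 - 2496*I*√6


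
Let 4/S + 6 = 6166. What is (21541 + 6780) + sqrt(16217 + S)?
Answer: 28321 + 3*sqrt(1068339965)/770 ≈ 28448.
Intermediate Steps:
S = 1/1540 (S = 4/(-6 + 6166) = 4/6160 = 4*(1/6160) = 1/1540 ≈ 0.00064935)
(21541 + 6780) + sqrt(16217 + S) = (21541 + 6780) + sqrt(16217 + 1/1540) = 28321 + sqrt(24974181/1540) = 28321 + 3*sqrt(1068339965)/770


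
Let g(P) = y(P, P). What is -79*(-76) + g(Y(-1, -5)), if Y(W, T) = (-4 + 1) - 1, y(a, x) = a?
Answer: 6000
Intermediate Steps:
Y(W, T) = -4 (Y(W, T) = -3 - 1 = -4)
g(P) = P
-79*(-76) + g(Y(-1, -5)) = -79*(-76) - 4 = 6004 - 4 = 6000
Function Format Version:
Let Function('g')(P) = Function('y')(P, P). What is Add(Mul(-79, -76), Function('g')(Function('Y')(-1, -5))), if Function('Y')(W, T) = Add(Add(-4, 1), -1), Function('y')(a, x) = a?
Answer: 6000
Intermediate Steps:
Function('Y')(W, T) = -4 (Function('Y')(W, T) = Add(-3, -1) = -4)
Function('g')(P) = P
Add(Mul(-79, -76), Function('g')(Function('Y')(-1, -5))) = Add(Mul(-79, -76), -4) = Add(6004, -4) = 6000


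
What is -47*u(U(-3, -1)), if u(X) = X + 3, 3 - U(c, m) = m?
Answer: -329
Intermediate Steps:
U(c, m) = 3 - m
u(X) = 3 + X
-47*u(U(-3, -1)) = -47*(3 + (3 - 1*(-1))) = -47*(3 + (3 + 1)) = -47*(3 + 4) = -47*7 = -329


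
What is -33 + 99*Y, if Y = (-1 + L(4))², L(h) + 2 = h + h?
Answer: 2442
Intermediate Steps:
L(h) = -2 + 2*h (L(h) = -2 + (h + h) = -2 + 2*h)
Y = 25 (Y = (-1 + (-2 + 2*4))² = (-1 + (-2 + 8))² = (-1 + 6)² = 5² = 25)
-33 + 99*Y = -33 + 99*25 = -33 + 2475 = 2442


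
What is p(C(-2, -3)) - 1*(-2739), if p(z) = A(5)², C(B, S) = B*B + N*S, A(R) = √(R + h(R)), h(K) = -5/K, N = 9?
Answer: 2743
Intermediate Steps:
A(R) = √(R - 5/R)
C(B, S) = B² + 9*S (C(B, S) = B*B + 9*S = B² + 9*S)
p(z) = 4 (p(z) = (√(5 - 5/5))² = (√(5 - 5*⅕))² = (√(5 - 1))² = (√4)² = 2² = 4)
p(C(-2, -3)) - 1*(-2739) = 4 - 1*(-2739) = 4 + 2739 = 2743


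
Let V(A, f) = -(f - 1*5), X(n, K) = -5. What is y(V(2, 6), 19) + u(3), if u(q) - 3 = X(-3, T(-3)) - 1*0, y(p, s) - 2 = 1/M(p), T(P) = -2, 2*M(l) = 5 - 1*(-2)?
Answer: 2/7 ≈ 0.28571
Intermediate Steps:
M(l) = 7/2 (M(l) = (5 - 1*(-2))/2 = (5 + 2)/2 = (1/2)*7 = 7/2)
V(A, f) = 5 - f (V(A, f) = -(f - 5) = -(-5 + f) = 5 - f)
y(p, s) = 16/7 (y(p, s) = 2 + 1/(7/2) = 2 + 2/7 = 16/7)
u(q) = -2 (u(q) = 3 + (-5 - 1*0) = 3 + (-5 + 0) = 3 - 5 = -2)
y(V(2, 6), 19) + u(3) = 16/7 - 2 = 2/7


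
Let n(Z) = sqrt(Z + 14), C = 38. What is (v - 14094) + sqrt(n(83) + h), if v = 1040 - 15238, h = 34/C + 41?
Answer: -28292 + sqrt(15124 + 361*sqrt(97))/19 ≈ -28285.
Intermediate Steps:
n(Z) = sqrt(14 + Z)
h = 796/19 (h = 34/38 + 41 = 34*(1/38) + 41 = 17/19 + 41 = 796/19 ≈ 41.895)
v = -14198
(v - 14094) + sqrt(n(83) + h) = (-14198 - 14094) + sqrt(sqrt(14 + 83) + 796/19) = -28292 + sqrt(sqrt(97) + 796/19) = -28292 + sqrt(796/19 + sqrt(97))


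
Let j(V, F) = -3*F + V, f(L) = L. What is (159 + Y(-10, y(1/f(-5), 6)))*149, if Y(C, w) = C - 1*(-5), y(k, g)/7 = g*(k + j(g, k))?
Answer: 22946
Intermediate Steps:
j(V, F) = V - 3*F
y(k, g) = 7*g*(g - 2*k) (y(k, g) = 7*(g*(k + (g - 3*k))) = 7*(g*(g - 2*k)) = 7*g*(g - 2*k))
Y(C, w) = 5 + C (Y(C, w) = C + 5 = 5 + C)
(159 + Y(-10, y(1/f(-5), 6)))*149 = (159 + (5 - 10))*149 = (159 - 5)*149 = 154*149 = 22946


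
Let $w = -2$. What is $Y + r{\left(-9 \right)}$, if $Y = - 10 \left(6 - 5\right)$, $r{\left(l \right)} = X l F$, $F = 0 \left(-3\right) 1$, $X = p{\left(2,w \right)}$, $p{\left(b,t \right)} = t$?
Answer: $-10$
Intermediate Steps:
$X = -2$
$F = 0$ ($F = 0 \cdot 1 = 0$)
$r{\left(l \right)} = 0$ ($r{\left(l \right)} = - 2 l 0 = 0$)
$Y = -10$ ($Y = - 10 \left(6 - 5\right) = \left(-10\right) 1 = -10$)
$Y + r{\left(-9 \right)} = -10 + 0 = -10$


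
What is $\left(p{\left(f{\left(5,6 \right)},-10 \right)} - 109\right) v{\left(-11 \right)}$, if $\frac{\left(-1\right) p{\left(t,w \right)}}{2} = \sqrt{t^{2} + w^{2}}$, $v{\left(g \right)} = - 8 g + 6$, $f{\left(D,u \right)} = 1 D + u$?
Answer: $-10246 - 188 \sqrt{221} \approx -13041.0$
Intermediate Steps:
$f{\left(D,u \right)} = D + u$
$v{\left(g \right)} = 6 - 8 g$
$p{\left(t,w \right)} = - 2 \sqrt{t^{2} + w^{2}}$
$\left(p{\left(f{\left(5,6 \right)},-10 \right)} - 109\right) v{\left(-11 \right)} = \left(- 2 \sqrt{\left(5 + 6\right)^{2} + \left(-10\right)^{2}} - 109\right) \left(6 - -88\right) = \left(- 2 \sqrt{11^{2} + 100} - 109\right) \left(6 + 88\right) = \left(- 2 \sqrt{121 + 100} - 109\right) 94 = \left(- 2 \sqrt{221} - 109\right) 94 = \left(-109 - 2 \sqrt{221}\right) 94 = -10246 - 188 \sqrt{221}$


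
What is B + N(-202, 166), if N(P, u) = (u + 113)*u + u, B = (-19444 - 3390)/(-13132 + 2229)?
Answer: 506794274/10903 ≈ 46482.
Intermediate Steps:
B = 22834/10903 (B = -22834/(-10903) = -22834*(-1/10903) = 22834/10903 ≈ 2.0943)
N(P, u) = u + u*(113 + u) (N(P, u) = (113 + u)*u + u = u*(113 + u) + u = u + u*(113 + u))
B + N(-202, 166) = 22834/10903 + 166*(114 + 166) = 22834/10903 + 166*280 = 22834/10903 + 46480 = 506794274/10903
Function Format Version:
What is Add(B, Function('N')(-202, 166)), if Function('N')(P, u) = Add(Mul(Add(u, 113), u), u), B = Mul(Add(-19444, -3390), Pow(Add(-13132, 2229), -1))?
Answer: Rational(506794274, 10903) ≈ 46482.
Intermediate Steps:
B = Rational(22834, 10903) (B = Mul(-22834, Pow(-10903, -1)) = Mul(-22834, Rational(-1, 10903)) = Rational(22834, 10903) ≈ 2.0943)
Function('N')(P, u) = Add(u, Mul(u, Add(113, u))) (Function('N')(P, u) = Add(Mul(Add(113, u), u), u) = Add(Mul(u, Add(113, u)), u) = Add(u, Mul(u, Add(113, u))))
Add(B, Function('N')(-202, 166)) = Add(Rational(22834, 10903), Mul(166, Add(114, 166))) = Add(Rational(22834, 10903), Mul(166, 280)) = Add(Rational(22834, 10903), 46480) = Rational(506794274, 10903)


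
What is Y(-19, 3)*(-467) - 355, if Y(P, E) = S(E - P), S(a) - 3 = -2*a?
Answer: 18792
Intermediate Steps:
S(a) = 3 - 2*a
Y(P, E) = 3 - 2*E + 2*P (Y(P, E) = 3 - 2*(E - P) = 3 + (-2*E + 2*P) = 3 - 2*E + 2*P)
Y(-19, 3)*(-467) - 355 = (3 - 2*3 + 2*(-19))*(-467) - 355 = (3 - 6 - 38)*(-467) - 355 = -41*(-467) - 355 = 19147 - 355 = 18792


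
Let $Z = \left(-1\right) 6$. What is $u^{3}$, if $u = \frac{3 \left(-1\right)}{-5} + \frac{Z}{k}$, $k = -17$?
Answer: $\frac{531441}{614125} \approx 0.86536$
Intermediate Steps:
$Z = -6$
$u = \frac{81}{85}$ ($u = \frac{3 \left(-1\right)}{-5} - \frac{6}{-17} = \left(-3\right) \left(- \frac{1}{5}\right) - - \frac{6}{17} = \frac{3}{5} + \frac{6}{17} = \frac{81}{85} \approx 0.95294$)
$u^{3} = \left(\frac{81}{85}\right)^{3} = \frac{531441}{614125}$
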